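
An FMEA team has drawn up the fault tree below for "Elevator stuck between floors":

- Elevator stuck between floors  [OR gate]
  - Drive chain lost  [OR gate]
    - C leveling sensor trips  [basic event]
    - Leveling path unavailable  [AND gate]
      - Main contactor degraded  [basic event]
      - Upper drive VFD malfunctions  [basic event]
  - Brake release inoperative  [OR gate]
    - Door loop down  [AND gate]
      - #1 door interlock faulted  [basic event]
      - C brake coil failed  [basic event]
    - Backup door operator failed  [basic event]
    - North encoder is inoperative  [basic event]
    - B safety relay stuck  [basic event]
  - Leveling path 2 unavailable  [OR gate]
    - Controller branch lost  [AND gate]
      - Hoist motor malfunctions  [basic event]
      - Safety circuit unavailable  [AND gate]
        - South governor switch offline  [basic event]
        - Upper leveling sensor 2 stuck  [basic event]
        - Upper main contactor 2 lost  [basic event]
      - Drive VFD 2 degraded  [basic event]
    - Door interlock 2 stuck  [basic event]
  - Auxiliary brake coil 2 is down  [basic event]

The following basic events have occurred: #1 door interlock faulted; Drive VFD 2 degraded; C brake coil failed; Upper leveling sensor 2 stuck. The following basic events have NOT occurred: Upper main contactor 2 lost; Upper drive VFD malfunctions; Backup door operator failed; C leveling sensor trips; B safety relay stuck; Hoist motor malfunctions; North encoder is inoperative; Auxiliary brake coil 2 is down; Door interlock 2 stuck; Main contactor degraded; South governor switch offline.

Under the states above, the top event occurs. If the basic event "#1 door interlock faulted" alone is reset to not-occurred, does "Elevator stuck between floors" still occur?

Counterfactual: set "#1 door interlock faulted" to not occurred.
Leveling path unavailable [AND]: Main contactor degraded=not, Upper drive VFD malfunctions=not → not all inputs occur → does not occur.
Drive chain lost [OR]: C leveling sensor trips=not, Leveling path unavailable=not → no input occurs → does not occur.
Door loop down [AND]: #1 door interlock faulted=not, C brake coil failed=occurs → not all inputs occur → does not occur.
Brake release inoperative [OR]: Door loop down=not, Backup door operator failed=not, North encoder is inoperative=not, B safety relay stuck=not → no input occurs → does not occur.
Safety circuit unavailable [AND]: South governor switch offline=not, Upper leveling sensor 2 stuck=occurs, Upper main contactor 2 lost=not → not all inputs occur → does not occur.
Controller branch lost [AND]: Hoist motor malfunctions=not, Safety circuit unavailable=not, Drive VFD 2 degraded=occurs → not all inputs occur → does not occur.
Leveling path 2 unavailable [OR]: Controller branch lost=not, Door interlock 2 stuck=not → no input occurs → does not occur.
Elevator stuck between floors [OR]: Drive chain lost=not, Brake release inoperative=not, Leveling path 2 unavailable=not, Auxiliary brake coil 2 is down=not → no input occurs → does not occur.

No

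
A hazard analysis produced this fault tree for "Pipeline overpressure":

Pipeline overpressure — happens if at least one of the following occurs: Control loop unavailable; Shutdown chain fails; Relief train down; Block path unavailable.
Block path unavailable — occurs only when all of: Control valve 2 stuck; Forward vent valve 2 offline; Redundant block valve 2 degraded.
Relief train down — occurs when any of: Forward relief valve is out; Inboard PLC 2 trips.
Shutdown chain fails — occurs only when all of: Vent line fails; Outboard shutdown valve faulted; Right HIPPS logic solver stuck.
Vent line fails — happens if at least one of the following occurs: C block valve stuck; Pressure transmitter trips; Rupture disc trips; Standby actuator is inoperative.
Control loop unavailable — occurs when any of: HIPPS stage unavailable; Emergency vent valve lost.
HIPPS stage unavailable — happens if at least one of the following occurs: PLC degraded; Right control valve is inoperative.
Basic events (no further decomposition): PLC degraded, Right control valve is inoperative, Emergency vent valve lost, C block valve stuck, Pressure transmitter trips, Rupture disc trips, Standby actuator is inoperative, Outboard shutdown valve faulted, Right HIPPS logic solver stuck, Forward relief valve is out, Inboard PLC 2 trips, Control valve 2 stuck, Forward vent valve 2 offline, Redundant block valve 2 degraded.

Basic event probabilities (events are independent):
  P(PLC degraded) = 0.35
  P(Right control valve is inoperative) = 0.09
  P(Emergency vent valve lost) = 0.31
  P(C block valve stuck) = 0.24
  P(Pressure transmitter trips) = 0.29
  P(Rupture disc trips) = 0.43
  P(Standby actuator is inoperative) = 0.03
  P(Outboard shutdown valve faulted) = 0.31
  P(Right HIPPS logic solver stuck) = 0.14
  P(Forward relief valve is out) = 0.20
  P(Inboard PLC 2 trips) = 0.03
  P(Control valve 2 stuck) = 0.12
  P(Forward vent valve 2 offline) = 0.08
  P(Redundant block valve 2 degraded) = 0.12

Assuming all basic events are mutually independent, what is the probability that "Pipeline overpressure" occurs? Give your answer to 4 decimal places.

P(HIPPS stage unavailable) [OR] = 1 − (1−0.35) × (1−0.09) = 0.408500
P(Control loop unavailable) [OR] = 1 − (1−0.408500) × (1−0.31) = 0.591865
P(Vent line fails) [OR] = 1 − (1−0.24) × (1−0.29) × (1−0.43) × (1−0.03) = 0.701655
P(Shutdown chain fails) [AND] = 0.701655 × 0.31 × 0.14 = 0.030452
P(Relief train down) [OR] = 1 − (1−0.20) × (1−0.03) = 0.224000
P(Block path unavailable) [AND] = 0.12 × 0.08 × 0.12 = 0.001152
P(Pipeline overpressure) [OR] = 1 − (1−0.591865) × (1−0.030452) × (1−0.224000) × (1−0.001152) = 0.693286
Rounded to 4 decimal places: P(Pipeline overpressure) ≈ 0.6933.

0.6933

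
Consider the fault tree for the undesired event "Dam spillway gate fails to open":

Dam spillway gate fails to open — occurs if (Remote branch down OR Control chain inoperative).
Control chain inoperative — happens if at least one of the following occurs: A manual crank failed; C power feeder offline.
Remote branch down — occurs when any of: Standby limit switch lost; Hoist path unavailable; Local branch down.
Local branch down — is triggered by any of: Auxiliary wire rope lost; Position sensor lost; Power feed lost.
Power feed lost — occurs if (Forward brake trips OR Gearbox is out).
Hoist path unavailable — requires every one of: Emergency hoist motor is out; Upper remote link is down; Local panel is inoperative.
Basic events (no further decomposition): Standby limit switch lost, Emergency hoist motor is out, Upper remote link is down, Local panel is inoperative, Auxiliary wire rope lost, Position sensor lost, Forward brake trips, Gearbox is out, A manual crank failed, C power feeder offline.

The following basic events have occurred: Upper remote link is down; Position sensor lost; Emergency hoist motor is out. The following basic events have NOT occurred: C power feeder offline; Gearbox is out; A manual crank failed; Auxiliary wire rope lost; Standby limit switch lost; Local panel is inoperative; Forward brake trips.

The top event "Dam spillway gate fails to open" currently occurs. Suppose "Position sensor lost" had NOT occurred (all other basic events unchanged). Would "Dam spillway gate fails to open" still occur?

Counterfactual: set "Position sensor lost" to not occurred.
Hoist path unavailable [AND]: Emergency hoist motor is out=occurs, Upper remote link is down=occurs, Local panel is inoperative=not → not all inputs occur → does not occur.
Power feed lost [OR]: Forward brake trips=not, Gearbox is out=not → no input occurs → does not occur.
Local branch down [OR]: Auxiliary wire rope lost=not, Position sensor lost=not, Power feed lost=not → no input occurs → does not occur.
Remote branch down [OR]: Standby limit switch lost=not, Hoist path unavailable=not, Local branch down=not → no input occurs → does not occur.
Control chain inoperative [OR]: A manual crank failed=not, C power feeder offline=not → no input occurs → does not occur.
Dam spillway gate fails to open [OR]: Remote branch down=not, Control chain inoperative=not → no input occurs → does not occur.

No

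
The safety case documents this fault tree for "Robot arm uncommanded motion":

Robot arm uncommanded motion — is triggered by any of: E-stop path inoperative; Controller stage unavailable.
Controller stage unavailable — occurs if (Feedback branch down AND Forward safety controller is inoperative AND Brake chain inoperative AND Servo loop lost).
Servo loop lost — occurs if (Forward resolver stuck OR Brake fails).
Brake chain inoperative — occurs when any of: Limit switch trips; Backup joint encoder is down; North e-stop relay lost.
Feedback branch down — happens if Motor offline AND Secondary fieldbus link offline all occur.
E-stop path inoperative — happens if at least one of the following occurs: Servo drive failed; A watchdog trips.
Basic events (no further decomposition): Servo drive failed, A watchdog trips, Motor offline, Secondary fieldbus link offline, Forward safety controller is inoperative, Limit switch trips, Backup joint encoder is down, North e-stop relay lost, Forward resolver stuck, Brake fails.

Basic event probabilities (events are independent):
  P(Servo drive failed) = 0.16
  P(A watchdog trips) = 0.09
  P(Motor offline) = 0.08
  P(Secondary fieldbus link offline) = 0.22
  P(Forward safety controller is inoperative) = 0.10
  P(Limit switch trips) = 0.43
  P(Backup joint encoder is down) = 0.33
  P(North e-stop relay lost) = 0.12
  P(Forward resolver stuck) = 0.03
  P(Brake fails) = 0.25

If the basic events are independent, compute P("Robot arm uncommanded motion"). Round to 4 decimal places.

P(E-stop path inoperative) [OR] = 1 − (1−0.16) × (1−0.09) = 0.235600
P(Feedback branch down) [AND] = 0.08 × 0.22 = 0.017600
P(Brake chain inoperative) [OR] = 1 − (1−0.43) × (1−0.33) × (1−0.12) = 0.663928
P(Servo loop lost) [OR] = 1 − (1−0.03) × (1−0.25) = 0.272500
P(Controller stage unavailable) [AND] = 0.017600 × 0.10 × 0.663928 × 0.272500 = 0.000318
P(Robot arm uncommanded motion) [OR] = 1 − (1−0.235600) × (1−0.000318) = 0.235843
Rounded to 4 decimal places: P(Robot arm uncommanded motion) ≈ 0.2358.

0.2358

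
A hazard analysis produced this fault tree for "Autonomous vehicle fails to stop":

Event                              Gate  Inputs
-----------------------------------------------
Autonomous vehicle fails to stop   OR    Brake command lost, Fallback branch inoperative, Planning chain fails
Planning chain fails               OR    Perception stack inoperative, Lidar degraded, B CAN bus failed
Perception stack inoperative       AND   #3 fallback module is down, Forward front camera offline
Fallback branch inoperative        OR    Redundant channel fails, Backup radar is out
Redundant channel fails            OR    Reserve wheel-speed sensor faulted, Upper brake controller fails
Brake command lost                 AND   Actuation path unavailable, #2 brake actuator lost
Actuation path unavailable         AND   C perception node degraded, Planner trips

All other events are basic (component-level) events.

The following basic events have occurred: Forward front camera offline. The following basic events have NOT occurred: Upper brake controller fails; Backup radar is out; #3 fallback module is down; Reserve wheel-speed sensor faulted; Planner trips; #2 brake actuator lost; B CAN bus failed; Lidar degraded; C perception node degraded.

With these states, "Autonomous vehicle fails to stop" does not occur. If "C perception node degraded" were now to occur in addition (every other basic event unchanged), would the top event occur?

No

Counterfactual: set "C perception node degraded" to occurred.
Actuation path unavailable [AND]: C perception node degraded=occurs, Planner trips=not → not all inputs occur → does not occur.
Brake command lost [AND]: Actuation path unavailable=not, #2 brake actuator lost=not → not all inputs occur → does not occur.
Redundant channel fails [OR]: Reserve wheel-speed sensor faulted=not, Upper brake controller fails=not → no input occurs → does not occur.
Fallback branch inoperative [OR]: Redundant channel fails=not, Backup radar is out=not → no input occurs → does not occur.
Perception stack inoperative [AND]: #3 fallback module is down=not, Forward front camera offline=occurs → not all inputs occur → does not occur.
Planning chain fails [OR]: Perception stack inoperative=not, Lidar degraded=not, B CAN bus failed=not → no input occurs → does not occur.
Autonomous vehicle fails to stop [OR]: Brake command lost=not, Fallback branch inoperative=not, Planning chain fails=not → no input occurs → does not occur.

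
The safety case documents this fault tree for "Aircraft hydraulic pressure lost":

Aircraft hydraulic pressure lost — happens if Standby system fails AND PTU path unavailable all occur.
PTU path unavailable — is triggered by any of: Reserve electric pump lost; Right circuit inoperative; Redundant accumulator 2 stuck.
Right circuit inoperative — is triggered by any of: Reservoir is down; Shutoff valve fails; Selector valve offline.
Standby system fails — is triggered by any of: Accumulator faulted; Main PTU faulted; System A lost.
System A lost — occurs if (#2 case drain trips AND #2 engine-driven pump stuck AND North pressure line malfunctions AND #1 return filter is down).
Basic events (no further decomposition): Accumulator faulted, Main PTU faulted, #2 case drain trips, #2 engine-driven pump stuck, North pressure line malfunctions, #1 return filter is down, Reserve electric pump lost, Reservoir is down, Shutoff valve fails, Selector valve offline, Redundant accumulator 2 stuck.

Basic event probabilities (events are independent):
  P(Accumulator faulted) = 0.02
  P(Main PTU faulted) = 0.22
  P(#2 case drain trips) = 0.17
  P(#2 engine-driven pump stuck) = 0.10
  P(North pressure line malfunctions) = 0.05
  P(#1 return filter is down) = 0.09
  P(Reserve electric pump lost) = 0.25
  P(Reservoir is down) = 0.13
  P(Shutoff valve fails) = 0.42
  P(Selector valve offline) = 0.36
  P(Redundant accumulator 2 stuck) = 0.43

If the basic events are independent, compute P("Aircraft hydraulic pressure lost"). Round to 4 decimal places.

P(System A lost) [AND] = 0.17 × 0.10 × 0.05 × 0.09 = 0.000077
P(Standby system fails) [OR] = 1 − (1−0.02) × (1−0.22) × (1−0.000077) = 0.235659
P(Right circuit inoperative) [OR] = 1 − (1−0.13) × (1−0.42) × (1−0.36) = 0.677056
P(PTU path unavailable) [OR] = 1 − (1−0.25) × (1−0.677056) × (1−0.43) = 0.861941
P(Aircraft hydraulic pressure lost) [AND] = 0.235659 × 0.861941 = 0.203124
Rounded to 4 decimal places: P(Aircraft hydraulic pressure lost) ≈ 0.2031.

0.2031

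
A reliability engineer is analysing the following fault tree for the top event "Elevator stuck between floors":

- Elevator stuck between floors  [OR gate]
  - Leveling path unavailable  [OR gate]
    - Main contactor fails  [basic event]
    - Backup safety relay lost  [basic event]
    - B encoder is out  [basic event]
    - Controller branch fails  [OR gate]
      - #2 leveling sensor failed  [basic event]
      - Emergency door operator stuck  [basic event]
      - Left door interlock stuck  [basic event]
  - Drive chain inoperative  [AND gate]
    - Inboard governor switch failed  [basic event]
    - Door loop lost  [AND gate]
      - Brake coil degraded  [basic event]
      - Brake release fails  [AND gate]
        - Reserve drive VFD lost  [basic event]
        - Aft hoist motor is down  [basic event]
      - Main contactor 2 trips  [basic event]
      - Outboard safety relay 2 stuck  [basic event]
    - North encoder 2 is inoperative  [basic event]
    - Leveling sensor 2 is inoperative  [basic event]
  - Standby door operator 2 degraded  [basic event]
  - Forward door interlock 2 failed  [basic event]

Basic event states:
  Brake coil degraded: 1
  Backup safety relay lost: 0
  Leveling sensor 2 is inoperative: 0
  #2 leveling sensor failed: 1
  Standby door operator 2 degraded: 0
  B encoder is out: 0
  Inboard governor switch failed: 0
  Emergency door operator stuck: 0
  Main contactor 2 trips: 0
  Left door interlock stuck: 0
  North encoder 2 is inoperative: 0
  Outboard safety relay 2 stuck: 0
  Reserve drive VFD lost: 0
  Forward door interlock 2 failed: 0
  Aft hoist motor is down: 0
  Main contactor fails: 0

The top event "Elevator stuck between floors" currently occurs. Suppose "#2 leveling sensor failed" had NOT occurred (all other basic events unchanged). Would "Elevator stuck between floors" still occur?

No

Counterfactual: set "#2 leveling sensor failed" to not occurred.
Controller branch fails [OR]: #2 leveling sensor failed=not, Emergency door operator stuck=not, Left door interlock stuck=not → no input occurs → does not occur.
Leveling path unavailable [OR]: Main contactor fails=not, Backup safety relay lost=not, B encoder is out=not, Controller branch fails=not → no input occurs → does not occur.
Brake release fails [AND]: Reserve drive VFD lost=not, Aft hoist motor is down=not → not all inputs occur → does not occur.
Door loop lost [AND]: Brake coil degraded=occurs, Brake release fails=not, Main contactor 2 trips=not, Outboard safety relay 2 stuck=not → not all inputs occur → does not occur.
Drive chain inoperative [AND]: Inboard governor switch failed=not, Door loop lost=not, North encoder 2 is inoperative=not, Leveling sensor 2 is inoperative=not → not all inputs occur → does not occur.
Elevator stuck between floors [OR]: Leveling path unavailable=not, Drive chain inoperative=not, Standby door operator 2 degraded=not, Forward door interlock 2 failed=not → no input occurs → does not occur.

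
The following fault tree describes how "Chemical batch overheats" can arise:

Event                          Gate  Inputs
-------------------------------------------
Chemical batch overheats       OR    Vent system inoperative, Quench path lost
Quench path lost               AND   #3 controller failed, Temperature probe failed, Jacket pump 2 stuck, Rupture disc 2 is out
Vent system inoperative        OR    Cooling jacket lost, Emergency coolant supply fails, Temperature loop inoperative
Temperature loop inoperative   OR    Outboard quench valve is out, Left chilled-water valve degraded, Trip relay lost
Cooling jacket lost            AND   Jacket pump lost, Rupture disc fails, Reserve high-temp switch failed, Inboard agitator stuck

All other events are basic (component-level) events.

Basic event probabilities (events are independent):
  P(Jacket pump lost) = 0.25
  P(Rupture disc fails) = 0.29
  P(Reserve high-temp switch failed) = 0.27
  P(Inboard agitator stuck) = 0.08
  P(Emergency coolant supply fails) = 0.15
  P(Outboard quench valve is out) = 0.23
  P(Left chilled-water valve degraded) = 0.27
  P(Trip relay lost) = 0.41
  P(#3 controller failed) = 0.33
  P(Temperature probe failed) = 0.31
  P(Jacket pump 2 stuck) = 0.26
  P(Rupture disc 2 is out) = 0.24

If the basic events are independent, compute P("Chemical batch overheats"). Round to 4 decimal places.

P(Cooling jacket lost) [AND] = 0.25 × 0.29 × 0.27 × 0.08 = 0.001566
P(Temperature loop inoperative) [OR] = 1 − (1−0.23) × (1−0.27) × (1−0.41) = 0.668361
P(Vent system inoperative) [OR] = 1 − (1−0.001566) × (1−0.15) × (1−0.668361) = 0.718548
P(Quench path lost) [AND] = 0.33 × 0.31 × 0.26 × 0.24 = 0.006384
P(Chemical batch overheats) [OR] = 1 − (1−0.718548) × (1−0.006384) = 0.720345
Rounded to 4 decimal places: P(Chemical batch overheats) ≈ 0.7203.

0.7203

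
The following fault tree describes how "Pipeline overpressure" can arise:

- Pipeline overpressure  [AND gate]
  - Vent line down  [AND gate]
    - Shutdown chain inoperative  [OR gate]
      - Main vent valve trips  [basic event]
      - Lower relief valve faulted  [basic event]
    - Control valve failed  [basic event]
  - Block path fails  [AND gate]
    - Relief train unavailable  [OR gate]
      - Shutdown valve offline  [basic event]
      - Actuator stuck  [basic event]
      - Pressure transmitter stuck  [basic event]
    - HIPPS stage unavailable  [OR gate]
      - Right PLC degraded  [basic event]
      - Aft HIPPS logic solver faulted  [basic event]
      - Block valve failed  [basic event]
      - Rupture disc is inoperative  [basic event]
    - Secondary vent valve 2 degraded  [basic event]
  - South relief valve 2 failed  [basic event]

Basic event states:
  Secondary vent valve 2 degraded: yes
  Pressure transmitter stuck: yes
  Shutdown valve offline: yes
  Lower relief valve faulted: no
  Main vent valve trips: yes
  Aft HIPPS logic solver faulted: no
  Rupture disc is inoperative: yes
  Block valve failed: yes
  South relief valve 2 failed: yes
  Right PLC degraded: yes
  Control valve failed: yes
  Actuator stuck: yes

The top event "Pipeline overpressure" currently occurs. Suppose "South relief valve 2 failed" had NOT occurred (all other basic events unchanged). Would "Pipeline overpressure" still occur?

No

Counterfactual: set "South relief valve 2 failed" to not occurred.
Shutdown chain inoperative [OR]: Main vent valve trips=occurs, Lower relief valve faulted=not → at least one input occurs → occurs.
Vent line down [AND]: Shutdown chain inoperative=occurs, Control valve failed=occurs → all inputs occur → occurs.
Relief train unavailable [OR]: Shutdown valve offline=occurs, Actuator stuck=occurs, Pressure transmitter stuck=occurs → at least one input occurs → occurs.
HIPPS stage unavailable [OR]: Right PLC degraded=occurs, Aft HIPPS logic solver faulted=not, Block valve failed=occurs, Rupture disc is inoperative=occurs → at least one input occurs → occurs.
Block path fails [AND]: Relief train unavailable=occurs, HIPPS stage unavailable=occurs, Secondary vent valve 2 degraded=occurs → all inputs occur → occurs.
Pipeline overpressure [AND]: Vent line down=occurs, Block path fails=occurs, South relief valve 2 failed=not → not all inputs occur → does not occur.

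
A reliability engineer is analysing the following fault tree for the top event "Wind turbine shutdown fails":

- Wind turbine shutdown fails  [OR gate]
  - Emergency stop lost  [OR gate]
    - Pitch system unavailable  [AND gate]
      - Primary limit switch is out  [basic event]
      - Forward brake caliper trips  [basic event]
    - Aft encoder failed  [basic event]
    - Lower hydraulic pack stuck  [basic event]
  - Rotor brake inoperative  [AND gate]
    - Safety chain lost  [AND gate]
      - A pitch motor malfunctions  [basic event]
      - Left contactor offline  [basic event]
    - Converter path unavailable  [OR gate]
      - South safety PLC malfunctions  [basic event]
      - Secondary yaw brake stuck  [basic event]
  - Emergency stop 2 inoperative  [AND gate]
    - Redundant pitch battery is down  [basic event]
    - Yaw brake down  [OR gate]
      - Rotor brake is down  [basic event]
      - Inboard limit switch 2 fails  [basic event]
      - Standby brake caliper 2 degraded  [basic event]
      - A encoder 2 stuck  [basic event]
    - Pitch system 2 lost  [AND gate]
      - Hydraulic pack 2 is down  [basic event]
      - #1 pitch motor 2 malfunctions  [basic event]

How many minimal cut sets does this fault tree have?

9

Pitch system unavailable [AND]: one cut set from each child combined → 1 × 1 = 1 cut set(s).
Emergency stop lost [OR]: union of children's cut sets → 3 cut set(s).
Safety chain lost [AND]: one cut set from each child combined → 1 × 1 = 1 cut set(s).
Converter path unavailable [OR]: union of children's cut sets → 2 cut set(s).
Rotor brake inoperative [AND]: one cut set from each child combined → 1 × 2 = 2 cut set(s).
Yaw brake down [OR]: union of children's cut sets → 4 cut set(s).
Pitch system 2 lost [AND]: one cut set from each child combined → 1 × 1 = 1 cut set(s).
Emergency stop 2 inoperative [AND]: one cut set from each child combined → 1 × 4 × 1 = 4 cut set(s).
Wind turbine shutdown fails [OR]: union of children's cut sets → 9 cut set(s).
Minimal cut sets: {Forward brake caliper trips, Primary limit switch is out}; {Aft encoder failed}; {Lower hydraulic pack stuck}; {A pitch motor malfunctions, Left contactor offline, South safety PLC malfunctions}; {A pitch motor malfunctions, Left contactor offline, Secondary yaw brake stuck}; {#1 pitch motor 2 malfunctions, Hydraulic pack 2 is down, Redundant pitch battery is down, Rotor brake is down}; {#1 pitch motor 2 malfunctions, Hydraulic pack 2 is down, Inboard limit switch 2 fails, Redundant pitch battery is down}; {#1 pitch motor 2 malfunctions, Hydraulic pack 2 is down, Redundant pitch battery is down, Standby brake caliper 2 degraded}; {#1 pitch motor 2 malfunctions, A encoder 2 stuck, Hydraulic pack 2 is down, Redundant pitch battery is down}.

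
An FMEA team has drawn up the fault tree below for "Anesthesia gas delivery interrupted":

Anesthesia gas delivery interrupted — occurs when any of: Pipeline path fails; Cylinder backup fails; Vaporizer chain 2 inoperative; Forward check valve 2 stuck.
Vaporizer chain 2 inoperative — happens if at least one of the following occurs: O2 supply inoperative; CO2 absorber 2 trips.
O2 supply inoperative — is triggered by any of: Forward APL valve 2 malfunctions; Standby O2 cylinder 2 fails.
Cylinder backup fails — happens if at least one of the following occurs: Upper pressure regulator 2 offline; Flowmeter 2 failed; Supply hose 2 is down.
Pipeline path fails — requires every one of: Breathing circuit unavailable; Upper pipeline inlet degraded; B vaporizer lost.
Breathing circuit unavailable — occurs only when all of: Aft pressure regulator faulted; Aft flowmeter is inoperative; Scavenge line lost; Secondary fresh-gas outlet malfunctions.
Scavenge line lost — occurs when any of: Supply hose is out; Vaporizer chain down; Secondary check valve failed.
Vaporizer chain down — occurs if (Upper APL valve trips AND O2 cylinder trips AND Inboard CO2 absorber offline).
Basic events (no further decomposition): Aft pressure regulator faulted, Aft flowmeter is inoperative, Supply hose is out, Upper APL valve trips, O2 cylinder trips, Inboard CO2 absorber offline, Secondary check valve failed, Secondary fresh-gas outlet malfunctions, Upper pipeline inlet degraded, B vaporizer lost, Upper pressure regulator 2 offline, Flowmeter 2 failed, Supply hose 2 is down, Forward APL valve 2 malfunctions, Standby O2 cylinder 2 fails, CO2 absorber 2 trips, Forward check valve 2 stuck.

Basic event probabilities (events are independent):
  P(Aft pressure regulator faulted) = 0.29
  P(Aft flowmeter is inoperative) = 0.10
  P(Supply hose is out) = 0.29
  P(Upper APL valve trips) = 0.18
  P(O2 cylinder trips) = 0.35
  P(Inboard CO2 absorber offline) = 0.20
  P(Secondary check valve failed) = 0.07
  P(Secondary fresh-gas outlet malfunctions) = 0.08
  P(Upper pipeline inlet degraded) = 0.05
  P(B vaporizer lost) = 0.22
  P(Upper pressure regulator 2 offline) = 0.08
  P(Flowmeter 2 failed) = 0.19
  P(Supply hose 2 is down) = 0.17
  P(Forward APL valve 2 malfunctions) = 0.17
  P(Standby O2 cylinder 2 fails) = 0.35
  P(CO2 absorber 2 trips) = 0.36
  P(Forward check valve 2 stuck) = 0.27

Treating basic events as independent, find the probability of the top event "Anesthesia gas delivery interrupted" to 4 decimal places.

P(Vaporizer chain down) [AND] = 0.18 × 0.35 × 0.20 = 0.012600
P(Scavenge line lost) [OR] = 1 − (1−0.29) × (1−0.012600) × (1−0.07) = 0.348020
P(Breathing circuit unavailable) [AND] = 0.29 × 0.10 × 0.348020 × 0.08 = 0.000807
P(Pipeline path fails) [AND] = 0.000807 × 0.05 × 0.22 = 0.000009
P(Cylinder backup fails) [OR] = 1 − (1−0.08) × (1−0.19) × (1−0.17) = 0.381484
P(O2 supply inoperative) [OR] = 1 − (1−0.17) × (1−0.35) = 0.460500
P(Vaporizer chain 2 inoperative) [OR] = 1 − (1−0.460500) × (1−0.36) = 0.654720
P(Anesthesia gas delivery interrupted) [OR] = 1 − (1−0.000009) × (1−0.381484) × (1−0.654720) × (1−0.27) = 0.844102
Rounded to 4 decimal places: P(Anesthesia gas delivery interrupted) ≈ 0.8441.

0.8441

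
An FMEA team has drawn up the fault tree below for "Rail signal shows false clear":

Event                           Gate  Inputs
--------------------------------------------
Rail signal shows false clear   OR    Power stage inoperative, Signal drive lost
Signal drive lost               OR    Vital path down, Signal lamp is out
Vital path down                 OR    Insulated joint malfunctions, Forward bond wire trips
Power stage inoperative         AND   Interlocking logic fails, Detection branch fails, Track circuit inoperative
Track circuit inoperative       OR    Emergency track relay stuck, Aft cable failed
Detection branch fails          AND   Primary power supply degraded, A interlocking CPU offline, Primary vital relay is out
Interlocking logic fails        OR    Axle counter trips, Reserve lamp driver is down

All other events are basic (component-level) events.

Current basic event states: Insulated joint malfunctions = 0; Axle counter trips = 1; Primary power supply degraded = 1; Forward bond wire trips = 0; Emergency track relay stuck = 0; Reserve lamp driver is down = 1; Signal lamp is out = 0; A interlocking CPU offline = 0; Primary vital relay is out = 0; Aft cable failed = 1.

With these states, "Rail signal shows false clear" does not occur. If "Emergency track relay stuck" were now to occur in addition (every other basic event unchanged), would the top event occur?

No

Counterfactual: set "Emergency track relay stuck" to occurred.
Interlocking logic fails [OR]: Axle counter trips=occurs, Reserve lamp driver is down=occurs → at least one input occurs → occurs.
Detection branch fails [AND]: Primary power supply degraded=occurs, A interlocking CPU offline=not, Primary vital relay is out=not → not all inputs occur → does not occur.
Track circuit inoperative [OR]: Emergency track relay stuck=occurs, Aft cable failed=occurs → at least one input occurs → occurs.
Power stage inoperative [AND]: Interlocking logic fails=occurs, Detection branch fails=not, Track circuit inoperative=occurs → not all inputs occur → does not occur.
Vital path down [OR]: Insulated joint malfunctions=not, Forward bond wire trips=not → no input occurs → does not occur.
Signal drive lost [OR]: Vital path down=not, Signal lamp is out=not → no input occurs → does not occur.
Rail signal shows false clear [OR]: Power stage inoperative=not, Signal drive lost=not → no input occurs → does not occur.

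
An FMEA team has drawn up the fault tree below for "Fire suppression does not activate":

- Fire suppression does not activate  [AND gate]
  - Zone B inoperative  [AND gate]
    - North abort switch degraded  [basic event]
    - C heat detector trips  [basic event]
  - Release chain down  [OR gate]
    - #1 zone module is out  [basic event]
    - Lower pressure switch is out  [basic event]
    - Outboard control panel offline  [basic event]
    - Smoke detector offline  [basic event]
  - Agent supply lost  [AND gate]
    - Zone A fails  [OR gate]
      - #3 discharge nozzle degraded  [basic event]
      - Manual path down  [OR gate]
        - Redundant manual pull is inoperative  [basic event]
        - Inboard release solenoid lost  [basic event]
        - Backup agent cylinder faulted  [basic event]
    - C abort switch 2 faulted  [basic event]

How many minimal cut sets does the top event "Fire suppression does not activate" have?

Zone B inoperative [AND]: one cut set from each child combined → 1 × 1 = 1 cut set(s).
Release chain down [OR]: union of children's cut sets → 4 cut set(s).
Manual path down [OR]: union of children's cut sets → 3 cut set(s).
Zone A fails [OR]: union of children's cut sets → 4 cut set(s).
Agent supply lost [AND]: one cut set from each child combined → 4 × 1 = 4 cut set(s).
Fire suppression does not activate [AND]: one cut set from each child combined → 1 × 4 × 4 = 16 cut set(s).

16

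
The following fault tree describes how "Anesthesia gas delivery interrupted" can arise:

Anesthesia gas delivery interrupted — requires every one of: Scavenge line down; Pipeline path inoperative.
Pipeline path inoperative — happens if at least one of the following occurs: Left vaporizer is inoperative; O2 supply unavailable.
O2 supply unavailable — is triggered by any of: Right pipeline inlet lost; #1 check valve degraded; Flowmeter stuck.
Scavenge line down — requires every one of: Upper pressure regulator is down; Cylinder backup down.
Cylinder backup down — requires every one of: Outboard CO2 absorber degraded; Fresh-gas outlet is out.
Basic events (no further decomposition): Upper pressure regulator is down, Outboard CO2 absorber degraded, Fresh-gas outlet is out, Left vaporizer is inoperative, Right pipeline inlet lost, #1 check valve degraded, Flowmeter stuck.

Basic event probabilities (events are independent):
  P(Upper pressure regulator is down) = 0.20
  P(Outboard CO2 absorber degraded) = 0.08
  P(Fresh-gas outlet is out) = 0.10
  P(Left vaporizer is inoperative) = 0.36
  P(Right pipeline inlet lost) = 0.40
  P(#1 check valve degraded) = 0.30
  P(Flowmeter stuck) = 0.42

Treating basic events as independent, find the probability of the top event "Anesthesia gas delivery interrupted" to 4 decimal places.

P(Cylinder backup down) [AND] = 0.08 × 0.10 = 0.008000
P(Scavenge line down) [AND] = 0.20 × 0.008000 = 0.001600
P(O2 supply unavailable) [OR] = 1 − (1−0.40) × (1−0.30) × (1−0.42) = 0.756400
P(Pipeline path inoperative) [OR] = 1 − (1−0.36) × (1−0.756400) = 0.844096
P(Anesthesia gas delivery interrupted) [AND] = 0.001600 × 0.844096 = 0.001351
Rounded to 4 decimal places: P(Anesthesia gas delivery interrupted) ≈ 0.0014.

0.0014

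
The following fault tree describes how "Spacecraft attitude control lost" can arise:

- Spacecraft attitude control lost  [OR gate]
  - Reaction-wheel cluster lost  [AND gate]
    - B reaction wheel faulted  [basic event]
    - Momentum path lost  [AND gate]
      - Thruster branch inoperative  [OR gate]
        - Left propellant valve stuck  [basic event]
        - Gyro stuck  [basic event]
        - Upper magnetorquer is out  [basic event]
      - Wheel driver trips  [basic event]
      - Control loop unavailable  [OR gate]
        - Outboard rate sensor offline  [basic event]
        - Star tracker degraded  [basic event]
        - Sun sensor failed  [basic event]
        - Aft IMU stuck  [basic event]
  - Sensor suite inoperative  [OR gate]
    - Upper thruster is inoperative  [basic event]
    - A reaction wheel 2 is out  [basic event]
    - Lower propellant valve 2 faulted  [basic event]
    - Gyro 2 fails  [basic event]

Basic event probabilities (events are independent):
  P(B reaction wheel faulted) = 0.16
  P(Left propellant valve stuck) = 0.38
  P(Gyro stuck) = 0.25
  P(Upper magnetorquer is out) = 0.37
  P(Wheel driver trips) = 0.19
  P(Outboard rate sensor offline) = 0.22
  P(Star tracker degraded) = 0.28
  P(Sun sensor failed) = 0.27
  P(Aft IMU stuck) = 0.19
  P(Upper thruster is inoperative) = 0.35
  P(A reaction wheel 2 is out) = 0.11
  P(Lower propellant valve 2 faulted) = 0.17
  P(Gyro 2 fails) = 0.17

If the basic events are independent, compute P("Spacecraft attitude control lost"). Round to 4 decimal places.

0.6072

P(Thruster branch inoperative) [OR] = 1 − (1−0.38) × (1−0.25) × (1−0.37) = 0.707050
P(Control loop unavailable) [OR] = 1 − (1−0.22) × (1−0.28) × (1−0.27) × (1−0.19) = 0.667926
P(Momentum path lost) [AND] = 0.707050 × 0.19 × 0.667926 = 0.089729
P(Reaction-wheel cluster lost) [AND] = 0.16 × 0.089729 = 0.014357
P(Sensor suite inoperative) [OR] = 1 − (1−0.35) × (1−0.11) × (1−0.17) × (1−0.17) = 0.601471
P(Spacecraft attitude control lost) [OR] = 1 − (1−0.014357) × (1−0.601471) = 0.607193
Rounded to 4 decimal places: P(Spacecraft attitude control lost) ≈ 0.6072.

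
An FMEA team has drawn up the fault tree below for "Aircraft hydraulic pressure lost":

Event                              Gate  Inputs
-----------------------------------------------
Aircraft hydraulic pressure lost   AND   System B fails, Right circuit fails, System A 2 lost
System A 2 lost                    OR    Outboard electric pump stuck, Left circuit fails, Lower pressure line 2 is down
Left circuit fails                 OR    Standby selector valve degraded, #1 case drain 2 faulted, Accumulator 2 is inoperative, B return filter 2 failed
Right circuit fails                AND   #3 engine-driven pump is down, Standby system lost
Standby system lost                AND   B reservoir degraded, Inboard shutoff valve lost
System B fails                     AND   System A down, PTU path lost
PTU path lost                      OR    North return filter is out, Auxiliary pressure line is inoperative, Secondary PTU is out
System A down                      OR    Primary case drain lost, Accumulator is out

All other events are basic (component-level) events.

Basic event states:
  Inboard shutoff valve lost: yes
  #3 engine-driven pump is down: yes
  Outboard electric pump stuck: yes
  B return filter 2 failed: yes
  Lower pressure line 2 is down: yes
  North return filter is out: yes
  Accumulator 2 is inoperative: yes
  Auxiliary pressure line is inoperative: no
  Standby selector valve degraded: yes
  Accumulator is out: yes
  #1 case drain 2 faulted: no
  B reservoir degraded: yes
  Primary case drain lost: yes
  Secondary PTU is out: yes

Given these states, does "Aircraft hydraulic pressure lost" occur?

Yes

System A down [OR]: Primary case drain lost=occurs, Accumulator is out=occurs → at least one input occurs → occurs.
PTU path lost [OR]: North return filter is out=occurs, Auxiliary pressure line is inoperative=not, Secondary PTU is out=occurs → at least one input occurs → occurs.
System B fails [AND]: System A down=occurs, PTU path lost=occurs → all inputs occur → occurs.
Standby system lost [AND]: B reservoir degraded=occurs, Inboard shutoff valve lost=occurs → all inputs occur → occurs.
Right circuit fails [AND]: #3 engine-driven pump is down=occurs, Standby system lost=occurs → all inputs occur → occurs.
Left circuit fails [OR]: Standby selector valve degraded=occurs, #1 case drain 2 faulted=not, Accumulator 2 is inoperative=occurs, B return filter 2 failed=occurs → at least one input occurs → occurs.
System A 2 lost [OR]: Outboard electric pump stuck=occurs, Left circuit fails=occurs, Lower pressure line 2 is down=occurs → at least one input occurs → occurs.
Aircraft hydraulic pressure lost [AND]: System B fails=occurs, Right circuit fails=occurs, System A 2 lost=occurs → all inputs occur → occurs.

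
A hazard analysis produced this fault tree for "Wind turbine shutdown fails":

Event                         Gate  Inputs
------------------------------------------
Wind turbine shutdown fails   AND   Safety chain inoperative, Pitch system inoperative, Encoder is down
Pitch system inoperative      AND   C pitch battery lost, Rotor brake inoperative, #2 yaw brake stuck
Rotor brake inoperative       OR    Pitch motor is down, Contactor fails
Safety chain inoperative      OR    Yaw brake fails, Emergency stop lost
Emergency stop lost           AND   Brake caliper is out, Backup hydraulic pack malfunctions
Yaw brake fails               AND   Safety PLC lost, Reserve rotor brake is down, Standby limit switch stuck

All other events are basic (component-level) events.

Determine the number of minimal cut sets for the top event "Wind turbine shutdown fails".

Yaw brake fails [AND]: one cut set from each child combined → 1 × 1 × 1 = 1 cut set(s).
Emergency stop lost [AND]: one cut set from each child combined → 1 × 1 = 1 cut set(s).
Safety chain inoperative [OR]: union of children's cut sets → 2 cut set(s).
Rotor brake inoperative [OR]: union of children's cut sets → 2 cut set(s).
Pitch system inoperative [AND]: one cut set from each child combined → 1 × 2 × 1 = 2 cut set(s).
Wind turbine shutdown fails [AND]: one cut set from each child combined → 2 × 2 × 1 = 4 cut set(s).
Minimal cut sets: {#2 yaw brake stuck, C pitch battery lost, Encoder is down, Pitch motor is down, Reserve rotor brake is down, Safety PLC lost, Standby limit switch stuck}; {#2 yaw brake stuck, C pitch battery lost, Contactor fails, Encoder is down, Reserve rotor brake is down, Safety PLC lost, Standby limit switch stuck}; {#2 yaw brake stuck, Backup hydraulic pack malfunctions, Brake caliper is out, C pitch battery lost, Encoder is down, Pitch motor is down}; {#2 yaw brake stuck, Backup hydraulic pack malfunctions, Brake caliper is out, C pitch battery lost, Contactor fails, Encoder is down}.

4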